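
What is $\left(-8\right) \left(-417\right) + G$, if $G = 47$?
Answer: $3383$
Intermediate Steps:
$\left(-8\right) \left(-417\right) + G = \left(-8\right) \left(-417\right) + 47 = 3336 + 47 = 3383$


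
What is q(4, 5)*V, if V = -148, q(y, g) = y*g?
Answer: -2960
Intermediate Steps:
q(y, g) = g*y
q(4, 5)*V = (5*4)*(-148) = 20*(-148) = -2960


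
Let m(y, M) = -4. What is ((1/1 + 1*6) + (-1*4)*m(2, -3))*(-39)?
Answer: -897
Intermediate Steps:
((1/1 + 1*6) + (-1*4)*m(2, -3))*(-39) = ((1/1 + 1*6) - 1*4*(-4))*(-39) = ((1 + 6) - 4*(-4))*(-39) = (7 + 16)*(-39) = 23*(-39) = -897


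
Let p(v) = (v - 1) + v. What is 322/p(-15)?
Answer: -322/31 ≈ -10.387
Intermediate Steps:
p(v) = -1 + 2*v (p(v) = (-1 + v) + v = -1 + 2*v)
322/p(-15) = 322/(-1 + 2*(-15)) = 322/(-1 - 30) = 322/(-31) = 322*(-1/31) = -322/31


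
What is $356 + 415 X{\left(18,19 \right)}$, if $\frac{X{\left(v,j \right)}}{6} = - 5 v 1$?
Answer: $-223744$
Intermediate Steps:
$X{\left(v,j \right)} = - 30 v$ ($X{\left(v,j \right)} = 6 - 5 v 1 = 6 \left(- 5 v\right) = - 30 v$)
$356 + 415 X{\left(18,19 \right)} = 356 + 415 \left(\left(-30\right) 18\right) = 356 + 415 \left(-540\right) = 356 - 224100 = -223744$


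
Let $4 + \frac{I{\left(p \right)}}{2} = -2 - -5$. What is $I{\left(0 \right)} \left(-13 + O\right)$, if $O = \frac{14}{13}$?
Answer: $\frac{310}{13} \approx 23.846$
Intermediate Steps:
$O = \frac{14}{13}$ ($O = 14 \cdot \frac{1}{13} = \frac{14}{13} \approx 1.0769$)
$I{\left(p \right)} = -2$ ($I{\left(p \right)} = -8 + 2 \left(-2 - -5\right) = -8 + 2 \left(-2 + 5\right) = -8 + 2 \cdot 3 = -8 + 6 = -2$)
$I{\left(0 \right)} \left(-13 + O\right) = - 2 \left(-13 + \frac{14}{13}\right) = \left(-2\right) \left(- \frac{155}{13}\right) = \frac{310}{13}$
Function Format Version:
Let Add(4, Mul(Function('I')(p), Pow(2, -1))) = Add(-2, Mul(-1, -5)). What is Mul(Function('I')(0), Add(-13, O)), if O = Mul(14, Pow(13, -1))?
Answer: Rational(310, 13) ≈ 23.846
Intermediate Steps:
O = Rational(14, 13) (O = Mul(14, Rational(1, 13)) = Rational(14, 13) ≈ 1.0769)
Function('I')(p) = -2 (Function('I')(p) = Add(-8, Mul(2, Add(-2, Mul(-1, -5)))) = Add(-8, Mul(2, Add(-2, 5))) = Add(-8, Mul(2, 3)) = Add(-8, 6) = -2)
Mul(Function('I')(0), Add(-13, O)) = Mul(-2, Add(-13, Rational(14, 13))) = Mul(-2, Rational(-155, 13)) = Rational(310, 13)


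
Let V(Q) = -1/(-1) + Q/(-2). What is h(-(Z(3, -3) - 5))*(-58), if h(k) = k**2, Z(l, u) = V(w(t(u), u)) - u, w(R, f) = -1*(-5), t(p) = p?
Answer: -1421/2 ≈ -710.50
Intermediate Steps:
w(R, f) = 5
V(Q) = 1 - Q/2 (V(Q) = -1*(-1) + Q*(-1/2) = 1 - Q/2)
Z(l, u) = -3/2 - u (Z(l, u) = (1 - 1/2*5) - u = (1 - 5/2) - u = -3/2 - u)
h(-(Z(3, -3) - 5))*(-58) = (-((-3/2 - 1*(-3)) - 5))**2*(-58) = (-((-3/2 + 3) - 5))**2*(-58) = (-(3/2 - 5))**2*(-58) = (-1*(-7/2))**2*(-58) = (7/2)**2*(-58) = (49/4)*(-58) = -1421/2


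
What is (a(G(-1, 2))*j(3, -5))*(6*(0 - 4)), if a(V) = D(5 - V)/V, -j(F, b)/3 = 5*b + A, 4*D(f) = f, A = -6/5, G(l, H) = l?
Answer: 14148/5 ≈ 2829.6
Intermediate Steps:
A = -6/5 (A = -6*⅕ = -6/5 ≈ -1.2000)
D(f) = f/4
j(F, b) = 18/5 - 15*b (j(F, b) = -3*(5*b - 6/5) = -3*(-6/5 + 5*b) = 18/5 - 15*b)
a(V) = (5/4 - V/4)/V (a(V) = ((5 - V)/4)/V = (5/4 - V/4)/V)
(a(G(-1, 2))*j(3, -5))*(6*(0 - 4)) = (((¼)*(5 - 1*(-1))/(-1))*(18/5 - 15*(-5)))*(6*(0 - 4)) = (((¼)*(-1)*(5 + 1))*(18/5 + 75))*(6*(-4)) = (((¼)*(-1)*6)*(393/5))*(-24) = -3/2*393/5*(-24) = -1179/10*(-24) = 14148/5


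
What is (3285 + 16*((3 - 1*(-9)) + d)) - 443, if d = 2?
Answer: 3066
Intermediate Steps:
(3285 + 16*((3 - 1*(-9)) + d)) - 443 = (3285 + 16*((3 - 1*(-9)) + 2)) - 443 = (3285 + 16*((3 + 9) + 2)) - 443 = (3285 + 16*(12 + 2)) - 443 = (3285 + 16*14) - 443 = (3285 + 224) - 443 = 3509 - 443 = 3066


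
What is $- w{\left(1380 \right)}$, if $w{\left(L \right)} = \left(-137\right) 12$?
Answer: $1644$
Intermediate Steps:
$w{\left(L \right)} = -1644$
$- w{\left(1380 \right)} = \left(-1\right) \left(-1644\right) = 1644$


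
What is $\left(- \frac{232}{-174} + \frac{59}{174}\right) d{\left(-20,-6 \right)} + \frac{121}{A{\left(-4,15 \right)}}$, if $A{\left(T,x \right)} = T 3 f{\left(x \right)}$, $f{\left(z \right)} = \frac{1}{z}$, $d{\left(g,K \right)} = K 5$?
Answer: $- \frac{23365}{116} \approx -201.42$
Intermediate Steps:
$d{\left(g,K \right)} = 5 K$
$A{\left(T,x \right)} = \frac{3 T}{x}$ ($A{\left(T,x \right)} = \frac{T 3}{x} = \frac{3 T}{x}$)
$\left(- \frac{232}{-174} + \frac{59}{174}\right) d{\left(-20,-6 \right)} + \frac{121}{A{\left(-4,15 \right)}} = \left(- \frac{232}{-174} + \frac{59}{174}\right) 5 \left(-6\right) + \frac{121}{3 \left(-4\right) \frac{1}{15}} = \left(\left(-232\right) \left(- \frac{1}{174}\right) + 59 \cdot \frac{1}{174}\right) \left(-30\right) + \frac{121}{3 \left(-4\right) \frac{1}{15}} = \left(\frac{4}{3} + \frac{59}{174}\right) \left(-30\right) + \frac{121}{- \frac{4}{5}} = \frac{97}{58} \left(-30\right) + 121 \left(- \frac{5}{4}\right) = - \frac{1455}{29} - \frac{605}{4} = - \frac{23365}{116}$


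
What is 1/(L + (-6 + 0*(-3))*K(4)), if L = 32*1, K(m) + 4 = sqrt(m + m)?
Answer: 7/356 + 3*sqrt(2)/712 ≈ 0.025622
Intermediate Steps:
K(m) = -4 + sqrt(2)*sqrt(m) (K(m) = -4 + sqrt(m + m) = -4 + sqrt(2*m) = -4 + sqrt(2)*sqrt(m))
L = 32
1/(L + (-6 + 0*(-3))*K(4)) = 1/(32 + (-6 + 0*(-3))*(-4 + sqrt(2)*sqrt(4))) = 1/(32 + (-6 + 0)*(-4 + sqrt(2)*2)) = 1/(32 - 6*(-4 + 2*sqrt(2))) = 1/(32 + (24 - 12*sqrt(2))) = 1/(56 - 12*sqrt(2))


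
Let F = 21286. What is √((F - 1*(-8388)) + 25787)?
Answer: √55461 ≈ 235.50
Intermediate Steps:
√((F - 1*(-8388)) + 25787) = √((21286 - 1*(-8388)) + 25787) = √((21286 + 8388) + 25787) = √(29674 + 25787) = √55461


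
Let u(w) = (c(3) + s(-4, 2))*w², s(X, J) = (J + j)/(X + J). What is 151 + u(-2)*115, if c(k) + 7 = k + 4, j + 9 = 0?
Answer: 1761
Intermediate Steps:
j = -9 (j = -9 + 0 = -9)
s(X, J) = (-9 + J)/(J + X) (s(X, J) = (J - 9)/(X + J) = (-9 + J)/(J + X))
c(k) = -3 + k (c(k) = -7 + (k + 4) = -7 + (4 + k) = -3 + k)
u(w) = 7*w²/2 (u(w) = ((-3 + 3) + (-9 + 2)/(2 - 4))*w² = (0 - 7/(-2))*w² = (0 - ½*(-7))*w² = (0 + 7/2)*w² = 7*w²/2)
151 + u(-2)*115 = 151 + ((7/2)*(-2)²)*115 = 151 + ((7/2)*4)*115 = 151 + 14*115 = 151 + 1610 = 1761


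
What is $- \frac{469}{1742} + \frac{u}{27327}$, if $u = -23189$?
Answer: $- \frac{794203}{710502} \approx -1.1178$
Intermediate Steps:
$- \frac{469}{1742} + \frac{u}{27327} = - \frac{469}{1742} - \frac{23189}{27327} = \left(-469\right) \frac{1}{1742} - \frac{23189}{27327} = - \frac{7}{26} - \frac{23189}{27327} = - \frac{794203}{710502}$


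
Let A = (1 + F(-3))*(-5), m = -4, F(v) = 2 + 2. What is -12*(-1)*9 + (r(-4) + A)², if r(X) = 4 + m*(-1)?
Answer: 397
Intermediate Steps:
F(v) = 4
r(X) = 8 (r(X) = 4 - 4*(-1) = 4 + 4 = 8)
A = -25 (A = (1 + 4)*(-5) = 5*(-5) = -25)
-12*(-1)*9 + (r(-4) + A)² = -12*(-1)*9 + (8 - 25)² = 12*9 + (-17)² = 108 + 289 = 397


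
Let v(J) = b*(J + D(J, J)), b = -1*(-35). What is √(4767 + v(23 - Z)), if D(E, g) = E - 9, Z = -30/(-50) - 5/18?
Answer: √54355/3 ≈ 77.714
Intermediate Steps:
Z = 29/90 (Z = -30*(-1/50) - 5*1/18 = ⅗ - 5/18 = 29/90 ≈ 0.32222)
D(E, g) = -9 + E
b = 35
v(J) = -315 + 70*J (v(J) = 35*(J + (-9 + J)) = 35*(-9 + 2*J) = -315 + 70*J)
√(4767 + v(23 - Z)) = √(4767 + (-315 + 70*(23 - 1*29/90))) = √(4767 + (-315 + 70*(23 - 29/90))) = √(4767 + (-315 + 70*(2041/90))) = √(4767 + (-315 + 14287/9)) = √(4767 + 11452/9) = √(54355/9) = √54355/3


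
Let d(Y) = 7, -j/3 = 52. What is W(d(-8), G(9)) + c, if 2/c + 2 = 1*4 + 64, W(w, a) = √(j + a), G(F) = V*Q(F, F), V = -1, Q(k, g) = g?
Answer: 1/33 + I*√165 ≈ 0.030303 + 12.845*I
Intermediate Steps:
j = -156 (j = -3*52 = -156)
G(F) = -F
W(w, a) = √(-156 + a)
c = 1/33 (c = 2/(-2 + (1*4 + 64)) = 2/(-2 + (4 + 64)) = 2/(-2 + 68) = 2/66 = 2*(1/66) = 1/33 ≈ 0.030303)
W(d(-8), G(9)) + c = √(-156 - 1*9) + 1/33 = √(-156 - 9) + 1/33 = √(-165) + 1/33 = I*√165 + 1/33 = 1/33 + I*√165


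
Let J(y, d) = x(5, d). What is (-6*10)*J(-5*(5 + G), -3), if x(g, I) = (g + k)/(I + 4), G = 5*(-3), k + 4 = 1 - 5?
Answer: 180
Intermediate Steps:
k = -8 (k = -4 + (1 - 5) = -4 - 4 = -8)
G = -15
x(g, I) = (-8 + g)/(4 + I) (x(g, I) = (g - 8)/(I + 4) = (-8 + g)/(4 + I))
J(y, d) = -3/(4 + d) (J(y, d) = (-8 + 5)/(4 + d) = -3/(4 + d))
(-6*10)*J(-5*(5 + G), -3) = (-6*10)*(-3/(4 - 3)) = -(-180)/1 = -(-180) = -60*(-3) = 180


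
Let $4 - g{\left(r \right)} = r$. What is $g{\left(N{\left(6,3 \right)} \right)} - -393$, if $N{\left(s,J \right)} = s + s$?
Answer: $385$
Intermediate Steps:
$N{\left(s,J \right)} = 2 s$
$g{\left(r \right)} = 4 - r$
$g{\left(N{\left(6,3 \right)} \right)} - -393 = \left(4 - 2 \cdot 6\right) - -393 = \left(4 - 12\right) + 393 = -8 + 393 = 385$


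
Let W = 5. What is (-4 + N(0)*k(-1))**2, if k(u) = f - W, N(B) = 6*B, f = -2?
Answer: 16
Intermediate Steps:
k(u) = -7 (k(u) = -2 - 1*5 = -2 - 5 = -7)
(-4 + N(0)*k(-1))**2 = (-4 + (6*0)*(-7))**2 = (-4 + 0*(-7))**2 = (-4 + 0)**2 = (-4)**2 = 16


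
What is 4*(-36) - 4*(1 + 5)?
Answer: -168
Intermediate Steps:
4*(-36) - 4*(1 + 5) = -144 - 4*6 = -144 - 24 = -168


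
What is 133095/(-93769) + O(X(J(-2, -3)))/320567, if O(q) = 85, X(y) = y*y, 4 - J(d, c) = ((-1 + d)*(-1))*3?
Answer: -3281376500/2312249771 ≈ -1.4191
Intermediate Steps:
J(d, c) = 1 + 3*d (J(d, c) = 4 - (-1 + d)*(-1)*3 = 4 - (1 - d)*3 = 4 - (3 - 3*d) = 4 + (-3 + 3*d) = 1 + 3*d)
X(y) = y**2
133095/(-93769) + O(X(J(-2, -3)))/320567 = 133095/(-93769) + 85/320567 = 133095*(-1/93769) + 85*(1/320567) = -133095/93769 + 85/320567 = -3281376500/2312249771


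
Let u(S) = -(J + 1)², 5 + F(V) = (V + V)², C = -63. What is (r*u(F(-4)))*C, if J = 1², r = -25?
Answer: -6300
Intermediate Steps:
J = 1
F(V) = -5 + 4*V² (F(V) = -5 + (V + V)² = -5 + (2*V)² = -5 + 4*V²)
u(S) = -4 (u(S) = -(1 + 1)² = -1*2² = -1*4 = -4)
(r*u(F(-4)))*C = -25*(-4)*(-63) = 100*(-63) = -6300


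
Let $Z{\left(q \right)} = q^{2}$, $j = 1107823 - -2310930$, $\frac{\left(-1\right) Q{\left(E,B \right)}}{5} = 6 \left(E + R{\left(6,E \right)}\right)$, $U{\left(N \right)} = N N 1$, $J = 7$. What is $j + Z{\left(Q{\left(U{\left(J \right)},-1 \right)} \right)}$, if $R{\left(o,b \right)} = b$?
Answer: $12062353$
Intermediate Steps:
$U{\left(N \right)} = N^{2}$ ($U{\left(N \right)} = N^{2} \cdot 1 = N^{2}$)
$Q{\left(E,B \right)} = - 60 E$ ($Q{\left(E,B \right)} = - 5 \cdot 6 \left(E + E\right) = - 5 \cdot 6 \cdot 2 E = - 5 \cdot 12 E = - 60 E$)
$j = 3418753$ ($j = 1107823 + 2310930 = 3418753$)
$j + Z{\left(Q{\left(U{\left(J \right)},-1 \right)} \right)} = 3418753 + \left(- 60 \cdot 7^{2}\right)^{2} = 3418753 + \left(\left(-60\right) 49\right)^{2} = 3418753 + \left(-2940\right)^{2} = 3418753 + 8643600 = 12062353$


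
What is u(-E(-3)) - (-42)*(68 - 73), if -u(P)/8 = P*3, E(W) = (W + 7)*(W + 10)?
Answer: 462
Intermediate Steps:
E(W) = (7 + W)*(10 + W)
u(P) = -24*P (u(P) = -8*P*3 = -24*P)
u(-E(-3)) - (-42)*(68 - 73) = -(-24)*(70 + (-3)**2 + 17*(-3)) - (-42)*(68 - 73) = -(-24)*(70 + 9 - 51) - (-42)*(-5) = -(-24)*28 - 1*210 = -24*(-28) - 210 = 672 - 210 = 462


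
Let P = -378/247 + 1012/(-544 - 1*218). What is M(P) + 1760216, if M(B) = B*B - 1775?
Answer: 15573049968547009/8856127449 ≈ 1.7585e+6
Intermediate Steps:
P = -269000/94107 (P = -378*1/247 + 1012/(-544 - 218) = -378/247 + 1012/(-762) = -378/247 + 1012*(-1/762) = -378/247 - 506/381 = -269000/94107 ≈ -2.8584)
M(B) = -1775 + B**2 (M(B) = B**2 - 1775 = -1775 + B**2)
M(P) + 1760216 = (-1775 + (-269000/94107)**2) + 1760216 = (-1775 + 72361000000/8856127449) + 1760216 = -15647265221975/8856127449 + 1760216 = 15573049968547009/8856127449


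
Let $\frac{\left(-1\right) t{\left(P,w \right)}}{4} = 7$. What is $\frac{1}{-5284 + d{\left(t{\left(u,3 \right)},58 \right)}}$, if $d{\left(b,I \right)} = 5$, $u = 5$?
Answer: $- \frac{1}{5279} \approx -0.00018943$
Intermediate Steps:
$t{\left(P,w \right)} = -28$ ($t{\left(P,w \right)} = \left(-4\right) 7 = -28$)
$\frac{1}{-5284 + d{\left(t{\left(u,3 \right)},58 \right)}} = \frac{1}{-5284 + 5} = \frac{1}{-5279} = - \frac{1}{5279}$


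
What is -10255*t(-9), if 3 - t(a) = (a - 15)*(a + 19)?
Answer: -2491965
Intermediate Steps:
t(a) = 3 - (-15 + a)*(19 + a) (t(a) = 3 - (a - 15)*(a + 19) = 3 - (-15 + a)*(19 + a))
-10255*t(-9) = -10255*(288 - 1*(-9)² - 4*(-9)) = -10255*(288 - 1*81 + 36) = -10255*(288 - 81 + 36) = -10255*243 = -2491965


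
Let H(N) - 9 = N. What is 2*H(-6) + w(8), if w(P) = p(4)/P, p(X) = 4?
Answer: 13/2 ≈ 6.5000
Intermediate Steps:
H(N) = 9 + N
w(P) = 4/P
2*H(-6) + w(8) = 2*(9 - 6) + 4/8 = 2*3 + 4*(⅛) = 6 + ½ = 13/2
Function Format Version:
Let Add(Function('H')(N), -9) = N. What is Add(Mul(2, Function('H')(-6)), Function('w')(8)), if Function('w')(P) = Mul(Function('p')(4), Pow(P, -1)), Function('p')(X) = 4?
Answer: Rational(13, 2) ≈ 6.5000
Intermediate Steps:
Function('H')(N) = Add(9, N)
Function('w')(P) = Mul(4, Pow(P, -1))
Add(Mul(2, Function('H')(-6)), Function('w')(8)) = Add(Mul(2, Add(9, -6)), Mul(4, Pow(8, -1))) = Add(Mul(2, 3), Mul(4, Rational(1, 8))) = Add(6, Rational(1, 2)) = Rational(13, 2)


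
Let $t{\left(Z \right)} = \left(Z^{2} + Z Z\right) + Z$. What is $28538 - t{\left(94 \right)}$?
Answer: $10772$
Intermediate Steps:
$t{\left(Z \right)} = Z + 2 Z^{2}$ ($t{\left(Z \right)} = \left(Z^{2} + Z^{2}\right) + Z = 2 Z^{2} + Z = Z + 2 Z^{2}$)
$28538 - t{\left(94 \right)} = 28538 - 94 \left(1 + 2 \cdot 94\right) = 28538 - 94 \left(1 + 188\right) = 28538 - 94 \cdot 189 = 28538 - 17766 = 10772$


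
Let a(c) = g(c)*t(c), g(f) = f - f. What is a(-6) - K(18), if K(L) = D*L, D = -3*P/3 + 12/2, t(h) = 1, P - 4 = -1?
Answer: -54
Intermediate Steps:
P = 3 (P = 4 - 1 = 3)
g(f) = 0
a(c) = 0 (a(c) = 0*1 = 0)
D = 3 (D = -3*3/3 + 12/2 = -9*1/3 + 12*(1/2) = -3 + 6 = 3)
K(L) = 3*L
a(-6) - K(18) = 0 - 3*18 = 0 - 1*54 = 0 - 54 = -54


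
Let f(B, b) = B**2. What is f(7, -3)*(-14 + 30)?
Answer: 784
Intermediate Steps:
f(7, -3)*(-14 + 30) = 7**2*(-14 + 30) = 49*16 = 784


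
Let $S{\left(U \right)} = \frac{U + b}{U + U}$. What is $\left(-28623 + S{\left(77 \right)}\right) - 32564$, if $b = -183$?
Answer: $- \frac{4711452}{77} \approx -61188.0$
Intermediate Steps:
$S{\left(U \right)} = \frac{-183 + U}{2 U}$ ($S{\left(U \right)} = \frac{U - 183}{U + U} = \frac{-183 + U}{2 U}$)
$\left(-28623 + S{\left(77 \right)}\right) - 32564 = \left(-28623 + \frac{-183 + 77}{2 \cdot 77}\right) - 32564 = \left(-28623 + \frac{1}{2} \cdot \frac{1}{77} \left(-106\right)\right) - 32564 = \left(-28623 - \frac{53}{77}\right) - 32564 = - \frac{2204024}{77} - 32564 = - \frac{4711452}{77}$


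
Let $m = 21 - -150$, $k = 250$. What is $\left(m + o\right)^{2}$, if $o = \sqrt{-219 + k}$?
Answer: $\left(171 + \sqrt{31}\right)^{2} \approx 31176.0$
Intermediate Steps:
$m = 171$ ($m = 21 + 150 = 171$)
$o = \sqrt{31}$ ($o = \sqrt{-219 + 250} = \sqrt{31} \approx 5.5678$)
$\left(m + o\right)^{2} = \left(171 + \sqrt{31}\right)^{2}$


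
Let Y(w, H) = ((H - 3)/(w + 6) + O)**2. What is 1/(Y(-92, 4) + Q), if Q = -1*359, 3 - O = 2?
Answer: -7396/2647939 ≈ -0.0027931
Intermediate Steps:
O = 1 (O = 3 - 1*2 = 3 - 2 = 1)
Q = -359
Y(w, H) = (1 + (-3 + H)/(6 + w))**2 (Y(w, H) = ((H - 3)/(w + 6) + 1)**2 = ((-3 + H)/(6 + w) + 1)**2 = (1 + (-3 + H)/(6 + w))**2)
1/(Y(-92, 4) + Q) = 1/((3 + 4 - 92)**2/(6 - 92)**2 - 359) = 1/((-85)**2/(-86)**2 - 359) = 1/((1/7396)*7225 - 359) = 1/(7225/7396 - 359) = 1/(-2647939/7396) = -7396/2647939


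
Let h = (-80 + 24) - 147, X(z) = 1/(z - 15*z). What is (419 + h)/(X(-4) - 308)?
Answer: -4032/5749 ≈ -0.70134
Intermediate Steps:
X(z) = -1/(14*z) (X(z) = 1/(-14*z) = -1/(14*z))
h = -203 (h = -56 - 147 = -203)
(419 + h)/(X(-4) - 308) = (419 - 203)/(-1/14/(-4) - 308) = 216/(-1/14*(-1/4) - 308) = 216/(1/56 - 308) = 216/(-17247/56) = 216*(-56/17247) = -4032/5749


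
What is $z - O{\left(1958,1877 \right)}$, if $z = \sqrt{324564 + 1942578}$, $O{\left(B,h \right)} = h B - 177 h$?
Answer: $-3342937 + \sqrt{2267142} \approx -3.3414 \cdot 10^{6}$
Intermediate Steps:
$O{\left(B,h \right)} = - 177 h + B h$ ($O{\left(B,h \right)} = B h - 177 h = - 177 h + B h$)
$z = \sqrt{2267142} \approx 1505.7$
$z - O{\left(1958,1877 \right)} = \sqrt{2267142} - 1877 \left(-177 + 1958\right) = \sqrt{2267142} - 1877 \cdot 1781 = \sqrt{2267142} - 3342937 = -3342937 + \sqrt{2267142}$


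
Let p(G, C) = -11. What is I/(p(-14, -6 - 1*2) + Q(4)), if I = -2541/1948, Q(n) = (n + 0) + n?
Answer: 847/1948 ≈ 0.43480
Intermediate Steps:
Q(n) = 2*n (Q(n) = n + n = 2*n)
I = -2541/1948 (I = -2541*1/1948 = -2541/1948 ≈ -1.3044)
I/(p(-14, -6 - 1*2) + Q(4)) = -2541/1948/(-11 + 2*4) = -2541/1948/(-11 + 8) = -2541/1948/(-3) = -1/3*(-2541/1948) = 847/1948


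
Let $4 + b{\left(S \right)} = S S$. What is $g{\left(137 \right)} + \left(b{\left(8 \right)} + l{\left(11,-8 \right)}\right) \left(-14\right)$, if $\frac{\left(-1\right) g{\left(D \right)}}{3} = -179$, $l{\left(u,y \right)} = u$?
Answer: $-457$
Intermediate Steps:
$b{\left(S \right)} = -4 + S^{2}$ ($b{\left(S \right)} = -4 + S S = -4 + S^{2}$)
$g{\left(D \right)} = 537$ ($g{\left(D \right)} = \left(-3\right) \left(-179\right) = 537$)
$g{\left(137 \right)} + \left(b{\left(8 \right)} + l{\left(11,-8 \right)}\right) \left(-14\right) = 537 + \left(\left(-4 + 8^{2}\right) + 11\right) \left(-14\right) = 537 + \left(\left(-4 + 64\right) + 11\right) \left(-14\right) = 537 + \left(60 + 11\right) \left(-14\right) = 537 + 71 \left(-14\right) = 537 - 994 = -457$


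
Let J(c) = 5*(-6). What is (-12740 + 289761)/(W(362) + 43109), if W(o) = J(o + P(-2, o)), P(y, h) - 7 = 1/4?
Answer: 277021/43079 ≈ 6.4305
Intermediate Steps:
P(y, h) = 29/4 (P(y, h) = 7 + 1/4 = 7 + ¼ = 29/4)
J(c) = -30
W(o) = -30
(-12740 + 289761)/(W(362) + 43109) = (-12740 + 289761)/(-30 + 43109) = 277021/43079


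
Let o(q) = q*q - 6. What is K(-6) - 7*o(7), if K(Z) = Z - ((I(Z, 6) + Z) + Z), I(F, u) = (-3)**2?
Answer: -304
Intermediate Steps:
I(F, u) = 9
o(q) = -6 + q**2 (o(q) = q**2 - 6 = -6 + q**2)
K(Z) = -9 - Z (K(Z) = Z - ((9 + Z) + Z) = Z - (9 + 2*Z) = Z + (-9 - 2*Z) = -9 - Z)
K(-6) - 7*o(7) = (-9 - 1*(-6)) - 7*(-6 + 7**2) = (-9 + 6) - 7*(-6 + 49) = -3 - 7*43 = -3 - 301 = -304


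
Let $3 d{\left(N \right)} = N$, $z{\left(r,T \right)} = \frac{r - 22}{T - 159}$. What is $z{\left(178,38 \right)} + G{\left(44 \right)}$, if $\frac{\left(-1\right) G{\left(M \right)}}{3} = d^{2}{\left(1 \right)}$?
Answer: $- \frac{589}{363} \approx -1.6226$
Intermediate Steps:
$z{\left(r,T \right)} = \frac{-22 + r}{-159 + T}$
$d{\left(N \right)} = \frac{N}{3}$
$G{\left(M \right)} = - \frac{1}{3}$ ($G{\left(M \right)} = - 3 \left(\frac{1}{3} \cdot 1\right)^{2} = - \frac{3}{9} = \left(-3\right) \frac{1}{9} = - \frac{1}{3}$)
$z{\left(178,38 \right)} + G{\left(44 \right)} = \frac{-22 + 178}{-159 + 38} - \frac{1}{3} = \frac{1}{-121} \cdot 156 - \frac{1}{3} = \left(- \frac{1}{121}\right) 156 - \frac{1}{3} = - \frac{156}{121} - \frac{1}{3} = - \frac{589}{363}$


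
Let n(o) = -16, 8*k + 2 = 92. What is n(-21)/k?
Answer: -64/45 ≈ -1.4222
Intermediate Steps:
k = 45/4 (k = -¼ + (⅛)*92 = -¼ + 23/2 = 45/4 ≈ 11.250)
n(-21)/k = -16/45/4 = -16*4/45 = -64/45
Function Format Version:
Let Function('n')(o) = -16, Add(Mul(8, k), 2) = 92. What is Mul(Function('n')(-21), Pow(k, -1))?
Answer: Rational(-64, 45) ≈ -1.4222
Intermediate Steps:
k = Rational(45, 4) (k = Add(Rational(-1, 4), Mul(Rational(1, 8), 92)) = Add(Rational(-1, 4), Rational(23, 2)) = Rational(45, 4) ≈ 11.250)
Mul(Function('n')(-21), Pow(k, -1)) = Mul(-16, Pow(Rational(45, 4), -1)) = Mul(-16, Rational(4, 45)) = Rational(-64, 45)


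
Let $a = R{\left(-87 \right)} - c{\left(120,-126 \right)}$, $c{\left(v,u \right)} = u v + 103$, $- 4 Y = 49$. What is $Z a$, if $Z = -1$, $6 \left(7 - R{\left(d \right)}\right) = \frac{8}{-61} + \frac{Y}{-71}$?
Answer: $- \frac{520551313}{34648} \approx -15024.0$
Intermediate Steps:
$Y = - \frac{49}{4}$ ($Y = \left(- \frac{1}{4}\right) 49 = - \frac{49}{4} \approx -12.25$)
$c{\left(v,u \right)} = 103 + u v$
$R{\left(d \right)} = \frac{242297}{34648}$ ($R{\left(d \right)} = 7 - \frac{\frac{8}{-61} - \frac{49}{4 \left(-71\right)}}{6} = 7 - \frac{8 \left(- \frac{1}{61}\right) - - \frac{49}{284}}{6} = 7 - \frac{- \frac{8}{61} + \frac{49}{284}}{6} = 7 - \frac{239}{34648} = \frac{242297}{34648}$)
$a = \frac{520551313}{34648}$ ($a = \frac{242297}{34648} - \left(103 - 15120\right) = \frac{242297}{34648} - -15017 = \frac{242297}{34648} + 15017 = \frac{520551313}{34648} \approx 15024.0$)
$Z a = \left(-1\right) \frac{520551313}{34648} = - \frac{520551313}{34648}$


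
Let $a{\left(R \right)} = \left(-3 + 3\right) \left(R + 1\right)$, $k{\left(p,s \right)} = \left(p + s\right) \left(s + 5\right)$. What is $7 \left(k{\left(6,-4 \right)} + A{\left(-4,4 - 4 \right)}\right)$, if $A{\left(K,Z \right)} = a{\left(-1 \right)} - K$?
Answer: $42$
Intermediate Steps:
$k{\left(p,s \right)} = \left(5 + s\right) \left(p + s\right)$ ($k{\left(p,s \right)} = \left(p + s\right) \left(5 + s\right) = \left(5 + s\right) \left(p + s\right)$)
$a{\left(R \right)} = 0$ ($a{\left(R \right)} = 0 \left(1 + R\right) = 0$)
$A{\left(K,Z \right)} = - K$ ($A{\left(K,Z \right)} = 0 - K = - K$)
$7 \left(k{\left(6,-4 \right)} + A{\left(-4,4 - 4 \right)}\right) = 7 \left(\left(\left(-4\right)^{2} + 5 \cdot 6 + 5 \left(-4\right) + 6 \left(-4\right)\right) - -4\right) = 7 \left(\left(16 + 30 - 20 - 24\right) + 4\right) = 7 \left(2 + 4\right) = 7 \cdot 6 = 42$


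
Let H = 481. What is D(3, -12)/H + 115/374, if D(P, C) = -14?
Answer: 50079/179894 ≈ 0.27838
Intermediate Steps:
D(3, -12)/H + 115/374 = -14/481 + 115/374 = 50079/179894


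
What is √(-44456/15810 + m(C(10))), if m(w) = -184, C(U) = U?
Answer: 2*I*√2918423235/7905 ≈ 13.668*I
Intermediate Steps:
√(-44456/15810 + m(C(10))) = √(-44456/15810 - 184) = √(-44456*1/15810 - 184) = √(-22228/7905 - 184) = √(-1476748/7905) = 2*I*√2918423235/7905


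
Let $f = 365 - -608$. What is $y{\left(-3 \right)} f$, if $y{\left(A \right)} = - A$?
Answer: $2919$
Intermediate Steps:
$f = 973$ ($f = 365 + 608 = 973$)
$y{\left(-3 \right)} f = \left(-1\right) \left(-3\right) 973 = 3 \cdot 973 = 2919$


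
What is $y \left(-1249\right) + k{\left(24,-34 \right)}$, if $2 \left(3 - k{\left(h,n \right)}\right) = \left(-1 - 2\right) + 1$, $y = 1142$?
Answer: $-1426354$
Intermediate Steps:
$k{\left(h,n \right)} = 4$ ($k{\left(h,n \right)} = 3 - \frac{\left(-1 - 2\right) + 1}{2} = 3 - \frac{-3 + 1}{2} = 3 - -1 = 3 + 1 = 4$)
$y \left(-1249\right) + k{\left(24,-34 \right)} = 1142 \left(-1249\right) + 4 = -1426358 + 4 = -1426354$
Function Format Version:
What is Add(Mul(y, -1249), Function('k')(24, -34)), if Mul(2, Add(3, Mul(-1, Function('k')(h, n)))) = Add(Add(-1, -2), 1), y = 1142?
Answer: -1426354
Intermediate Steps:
Function('k')(h, n) = 4 (Function('k')(h, n) = Add(3, Mul(Rational(-1, 2), Add(Add(-1, -2), 1))) = Add(3, Mul(Rational(-1, 2), Add(-3, 1))) = Add(3, Mul(Rational(-1, 2), -2)) = Add(3, 1) = 4)
Add(Mul(y, -1249), Function('k')(24, -34)) = Add(Mul(1142, -1249), 4) = Add(-1426358, 4) = -1426354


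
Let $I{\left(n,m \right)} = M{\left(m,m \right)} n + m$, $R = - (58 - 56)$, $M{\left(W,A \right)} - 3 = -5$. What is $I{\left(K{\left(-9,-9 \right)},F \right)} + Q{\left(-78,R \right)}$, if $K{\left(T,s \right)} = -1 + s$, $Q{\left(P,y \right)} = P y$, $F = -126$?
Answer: $50$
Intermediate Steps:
$M{\left(W,A \right)} = -2$ ($M{\left(W,A \right)} = 3 - 5 = -2$)
$R = -2$ ($R = \left(-1\right) 2 = -2$)
$I{\left(n,m \right)} = m - 2 n$ ($I{\left(n,m \right)} = - 2 n + m = m - 2 n$)
$I{\left(K{\left(-9,-9 \right)},F \right)} + Q{\left(-78,R \right)} = \left(-126 - 2 \left(-1 - 9\right)\right) - -156 = \left(-126 - -20\right) + 156 = \left(-126 + 20\right) + 156 = -106 + 156 = 50$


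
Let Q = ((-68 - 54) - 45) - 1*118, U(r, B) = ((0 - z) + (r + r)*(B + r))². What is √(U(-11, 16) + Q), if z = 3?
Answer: 2*√3121 ≈ 111.73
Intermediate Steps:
U(r, B) = (-3 + 2*r*(B + r))² (U(r, B) = ((0 - 1*3) + (r + r)*(B + r))² = ((0 - 3) + (2*r)*(B + r))² = (-3 + 2*r*(B + r))²)
Q = -285 (Q = (-122 - 45) - 118 = -167 - 118 = -285)
√(U(-11, 16) + Q) = √((-3 + 2*(-11)² + 2*16*(-11))² - 285) = √((-3 + 2*121 - 352)² - 285) = √((-3 + 242 - 352)² - 285) = √((-113)² - 285) = √(12769 - 285) = √12484 = 2*√3121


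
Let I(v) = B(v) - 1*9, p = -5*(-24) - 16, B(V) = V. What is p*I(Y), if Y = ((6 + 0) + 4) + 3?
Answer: 416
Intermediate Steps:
p = 104 (p = 120 - 16 = 104)
Y = 13 (Y = (6 + 4) + 3 = 10 + 3 = 13)
I(v) = -9 + v (I(v) = v - 1*9 = v - 9 = -9 + v)
p*I(Y) = 104*(-9 + 13) = 104*4 = 416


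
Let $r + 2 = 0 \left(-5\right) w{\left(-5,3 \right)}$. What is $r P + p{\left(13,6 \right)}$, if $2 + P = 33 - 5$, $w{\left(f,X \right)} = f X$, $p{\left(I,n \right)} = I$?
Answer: $-39$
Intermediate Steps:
$w{\left(f,X \right)} = X f$
$r = -2$ ($r = -2 + 0 \left(-5\right) 3 \left(-5\right) = -2 + 0 \left(-15\right) = -2 + 0 = -2$)
$P = 26$ ($P = -2 + \left(33 - 5\right) = -2 + 28 = 26$)
$r P + p{\left(13,6 \right)} = \left(-2\right) 26 + 13 = -52 + 13 = -39$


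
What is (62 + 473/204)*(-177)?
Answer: -774139/68 ≈ -11384.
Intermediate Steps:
(62 + 473/204)*(-177) = (13121/204)*(-177) = -774139/68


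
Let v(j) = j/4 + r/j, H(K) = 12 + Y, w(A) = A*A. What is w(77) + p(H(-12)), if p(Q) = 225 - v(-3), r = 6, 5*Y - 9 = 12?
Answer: 24627/4 ≈ 6156.8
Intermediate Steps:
Y = 21/5 (Y = 9/5 + (1/5)*12 = 9/5 + 12/5 = 21/5 ≈ 4.2000)
w(A) = A**2
H(K) = 81/5 (H(K) = 12 + 21/5 = 81/5)
v(j) = 6/j + j/4 (v(j) = j/4 + 6/j = 6/j + j/4)
p(Q) = 911/4 (p(Q) = 225 - (6/(-3) + (1/4)*(-3)) = 225 - (6*(-1/3) - 3/4) = 225 - (-2 - 3/4) = 225 - 1*(-11/4) = 225 + 11/4 = 911/4)
w(77) + p(H(-12)) = 77**2 + 911/4 = 5929 + 911/4 = 24627/4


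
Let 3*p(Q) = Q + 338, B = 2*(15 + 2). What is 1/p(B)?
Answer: 1/124 ≈ 0.0080645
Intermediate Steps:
B = 34 (B = 2*17 = 34)
p(Q) = 338/3 + Q/3 (p(Q) = (Q + 338)/3 = (338 + Q)/3 = 338/3 + Q/3)
1/p(B) = 1/(338/3 + (1/3)*34) = 1/(338/3 + 34/3) = 1/124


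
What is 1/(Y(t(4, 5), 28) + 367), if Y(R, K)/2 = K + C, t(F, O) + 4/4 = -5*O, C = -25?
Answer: 1/373 ≈ 0.0026810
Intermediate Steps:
t(F, O) = -1 - 5*O
Y(R, K) = -50 + 2*K (Y(R, K) = 2*(K - 25) = 2*(-25 + K) = -50 + 2*K)
1/(Y(t(4, 5), 28) + 367) = 1/((-50 + 2*28) + 367) = 1/((-50 + 56) + 367) = 1/(6 + 367) = 1/373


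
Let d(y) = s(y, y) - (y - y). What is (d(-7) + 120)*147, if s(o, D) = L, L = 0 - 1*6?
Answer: 16758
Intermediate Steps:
L = -6 (L = 0 - 6 = -6)
s(o, D) = -6
d(y) = -6 (d(y) = -6 - (y - y) = -6 - 1*0 = -6 + 0 = -6)
(d(-7) + 120)*147 = (-6 + 120)*147 = 114*147 = 16758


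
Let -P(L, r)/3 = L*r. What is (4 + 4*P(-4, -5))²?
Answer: 55696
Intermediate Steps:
P(L, r) = -3*L*r
(4 + 4*P(-4, -5))² = (4 + 4*(-3*(-4)*(-5)))² = (4 + 4*(-60))² = (4 - 240)² = (-236)² = 55696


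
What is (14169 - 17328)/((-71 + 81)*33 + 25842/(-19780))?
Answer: -10414170/1083593 ≈ -9.6108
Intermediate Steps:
(14169 - 17328)/((-71 + 81)*33 + 25842/(-19780)) = -3159/(10*33 + 25842*(-1/19780)) = -3159/(330 - 12921/9890) = -3159/3250779/9890 = -3159*9890/3250779 = -10414170/1083593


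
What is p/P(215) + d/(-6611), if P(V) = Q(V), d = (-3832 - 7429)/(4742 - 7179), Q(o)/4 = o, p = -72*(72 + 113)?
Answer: -10730414885/692773301 ≈ -15.489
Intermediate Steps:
p = -13320 (p = -72*185 = -13320)
Q(o) = 4*o
d = 11261/2437 (d = -11261/(-2437) = -11261*(-1/2437) = 11261/2437 ≈ 4.6208)
P(V) = 4*V
p/P(215) + d/(-6611) = -13320/(4*215) + (11261/2437)/(-6611) = -13320/860 + (11261/2437)*(-1/6611) = -13320*1/860 - 11261/16111007 = -666/43 - 11261/16111007 = -10730414885/692773301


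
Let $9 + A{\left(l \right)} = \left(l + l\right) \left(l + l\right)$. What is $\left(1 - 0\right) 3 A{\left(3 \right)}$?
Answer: $81$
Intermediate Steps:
$A{\left(l \right)} = -9 + 4 l^{2}$ ($A{\left(l \right)} = -9 + \left(l + l\right) \left(l + l\right) = -9 + 2 l 2 l = -9 + 4 l^{2}$)
$\left(1 - 0\right) 3 A{\left(3 \right)} = \left(1 - 0\right) 3 \left(-9 + 4 \cdot 3^{2}\right) = \left(1 + 0\right) 3 \left(-9 + 4 \cdot 9\right) = 1 \cdot 3 \left(-9 + 36\right) = 3 \cdot 27 = 81$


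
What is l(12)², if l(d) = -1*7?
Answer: 49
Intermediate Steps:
l(d) = -7
l(12)² = (-7)² = 49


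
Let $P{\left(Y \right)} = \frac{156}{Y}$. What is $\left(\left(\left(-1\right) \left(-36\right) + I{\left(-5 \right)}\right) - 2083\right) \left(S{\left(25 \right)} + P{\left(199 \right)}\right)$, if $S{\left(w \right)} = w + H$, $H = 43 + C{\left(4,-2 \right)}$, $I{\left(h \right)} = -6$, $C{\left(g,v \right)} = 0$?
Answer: $- \frac{28101464}{199} \approx -1.4121 \cdot 10^{5}$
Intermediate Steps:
$H = 43$ ($H = 43 + 0 = 43$)
$S{\left(w \right)} = 43 + w$ ($S{\left(w \right)} = w + 43 = 43 + w$)
$\left(\left(\left(-1\right) \left(-36\right) + I{\left(-5 \right)}\right) - 2083\right) \left(S{\left(25 \right)} + P{\left(199 \right)}\right) = \left(\left(\left(-1\right) \left(-36\right) - 6\right) - 2083\right) \left(\left(43 + 25\right) + \frac{156}{199}\right) = \left(\left(36 - 6\right) - 2083\right) \left(68 + 156 \cdot \frac{1}{199}\right) = \left(30 - 2083\right) \left(68 + \frac{156}{199}\right) = \left(-2053\right) \frac{13688}{199} = - \frac{28101464}{199}$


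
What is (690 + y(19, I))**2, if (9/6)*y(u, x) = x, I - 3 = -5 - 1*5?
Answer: 4227136/9 ≈ 4.6968e+5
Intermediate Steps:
I = -7 (I = 3 + (-5 - 1*5) = 3 + (-5 - 5) = 3 - 10 = -7)
y(u, x) = 2*x/3
(690 + y(19, I))**2 = (690 + (2/3)*(-7))**2 = (690 - 14/3)**2 = (2056/3)**2 = 4227136/9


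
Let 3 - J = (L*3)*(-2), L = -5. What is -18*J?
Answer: 486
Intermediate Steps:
J = -27 (J = 3 - (-5*3)*(-2) = 3 - (-15)*(-2) = 3 - 1*30 = 3 - 30 = -27)
-18*J = -18*(-27) = 486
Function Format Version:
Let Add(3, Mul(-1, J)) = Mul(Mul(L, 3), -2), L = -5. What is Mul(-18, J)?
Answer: 486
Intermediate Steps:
J = -27 (J = Add(3, Mul(-1, Mul(Mul(-5, 3), -2))) = Add(3, Mul(-1, Mul(-15, -2))) = Add(3, Mul(-1, 30)) = Add(3, -30) = -27)
Mul(-18, J) = Mul(-18, -27) = 486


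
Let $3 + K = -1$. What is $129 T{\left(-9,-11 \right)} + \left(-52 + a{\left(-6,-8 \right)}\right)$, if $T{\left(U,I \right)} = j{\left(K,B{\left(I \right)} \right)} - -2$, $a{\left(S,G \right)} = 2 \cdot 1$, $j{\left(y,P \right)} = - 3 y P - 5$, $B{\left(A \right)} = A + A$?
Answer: $-34493$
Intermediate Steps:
$K = -4$ ($K = -3 - 1 = -4$)
$B{\left(A \right)} = 2 A$
$j{\left(y,P \right)} = -5 - 3 P y$ ($j{\left(y,P \right)} = - 3 P y - 5 = -5 - 3 P y$)
$a{\left(S,G \right)} = 2$
$T{\left(U,I \right)} = -3 + 24 I$ ($T{\left(U,I \right)} = \left(-5 - 3 \cdot 2 I \left(-4\right)\right) - -2 = \left(-5 + 24 I\right) + 2 = -3 + 24 I$)
$129 T{\left(-9,-11 \right)} + \left(-52 + a{\left(-6,-8 \right)}\right) = 129 \left(-3 + 24 \left(-11\right)\right) + \left(-52 + 2\right) = 129 \left(-3 - 264\right) - 50 = 129 \left(-267\right) - 50 = -34443 - 50 = -34493$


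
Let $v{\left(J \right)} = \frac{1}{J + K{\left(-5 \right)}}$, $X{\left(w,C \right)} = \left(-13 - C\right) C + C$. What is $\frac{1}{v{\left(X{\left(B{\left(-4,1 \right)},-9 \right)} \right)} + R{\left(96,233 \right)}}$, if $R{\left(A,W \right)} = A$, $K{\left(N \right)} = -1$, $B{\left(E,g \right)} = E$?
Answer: $\frac{26}{2497} \approx 0.010412$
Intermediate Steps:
$X{\left(w,C \right)} = C + C \left(-13 - C\right)$ ($X{\left(w,C \right)} = C \left(-13 - C\right) + C = C + C \left(-13 - C\right)$)
$v{\left(J \right)} = \frac{1}{-1 + J}$ ($v{\left(J \right)} = \frac{1}{J - 1} = \frac{1}{-1 + J}$)
$\frac{1}{v{\left(X{\left(B{\left(-4,1 \right)},-9 \right)} \right)} + R{\left(96,233 \right)}} = \frac{1}{\frac{1}{-1 - - 9 \left(12 - 9\right)} + 96} = \frac{1}{\frac{1}{-1 - \left(-9\right) 3} + 96} = \frac{1}{\frac{1}{-1 + 27} + 96} = \frac{1}{\frac{1}{26} + 96} = \frac{1}{\frac{2497}{26}} = \frac{26}{2497}$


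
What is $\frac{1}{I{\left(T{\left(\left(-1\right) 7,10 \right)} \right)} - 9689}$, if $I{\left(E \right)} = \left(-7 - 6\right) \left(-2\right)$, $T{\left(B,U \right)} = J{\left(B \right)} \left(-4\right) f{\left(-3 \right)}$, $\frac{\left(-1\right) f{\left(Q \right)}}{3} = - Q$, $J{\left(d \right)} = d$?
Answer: $- \frac{1}{9663} \approx -0.00010349$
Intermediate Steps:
$f{\left(Q \right)} = 3 Q$ ($f{\left(Q \right)} = - 3 \left(- Q\right) = 3 Q$)
$T{\left(B,U \right)} = 36 B$ ($T{\left(B,U \right)} = B \left(-4\right) 3 \left(-3\right) = - 4 B \left(-9\right) = 36 B$)
$I{\left(E \right)} = 26$ ($I{\left(E \right)} = \left(-13\right) \left(-2\right) = 26$)
$\frac{1}{I{\left(T{\left(\left(-1\right) 7,10 \right)} \right)} - 9689} = \frac{1}{26 - 9689} = \frac{1}{-9663} = - \frac{1}{9663}$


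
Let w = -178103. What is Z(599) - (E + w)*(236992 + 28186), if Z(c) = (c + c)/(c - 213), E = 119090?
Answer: 3020247218201/193 ≈ 1.5649e+10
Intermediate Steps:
Z(c) = 2*c/(-213 + c) (Z(c) = (2*c)/(-213 + c) = 2*c/(-213 + c))
Z(599) - (E + w)*(236992 + 28186) = 2*599/(-213 + 599) - (119090 - 178103)*(236992 + 28186) = 2*599/386 - (-59013)*265178 = 2*599*(1/386) - 1*(-15648949314) = 599/193 + 15648949314 = 3020247218201/193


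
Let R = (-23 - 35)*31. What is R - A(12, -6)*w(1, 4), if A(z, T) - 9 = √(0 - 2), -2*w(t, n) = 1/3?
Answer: -3593/2 + I*√2/6 ≈ -1796.5 + 0.2357*I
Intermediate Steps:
w(t, n) = -⅙ (w(t, n) = -½/3 = -½*⅓ = -⅙)
R = -1798 (R = -58*31 = -1798)
A(z, T) = 9 + I*√2 (A(z, T) = 9 + √(0 - 2) = 9 + √(-2) = 9 + I*√2)
R - A(12, -6)*w(1, 4) = -1798 - (9 + I*√2)*(-1)/6 = -1798 - (-3/2 - I*√2/6) = -1798 + (3/2 + I*√2/6) = -3593/2 + I*√2/6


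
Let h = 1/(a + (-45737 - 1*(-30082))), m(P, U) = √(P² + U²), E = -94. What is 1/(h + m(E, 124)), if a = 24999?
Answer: -9344/2113957855231 + 174620672*√6053/2113957855231 ≈ 0.0064266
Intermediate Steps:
h = 1/9344 (h = 1/(24999 + (-45737 - 1*(-30082))) = 1/(24999 + (-45737 + 30082)) = 1/(24999 - 15655) = 1/9344 ≈ 0.00010702)
1/(h + m(E, 124)) = 1/(1/9344 + √((-94)² + 124²)) = 1/(1/9344 + √(8836 + 15376)) = 1/(1/9344 + √24212) = 1/(1/9344 + 2*√6053)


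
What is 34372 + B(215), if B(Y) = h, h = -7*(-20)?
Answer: 34512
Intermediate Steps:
h = 140
B(Y) = 140
34372 + B(215) = 34372 + 140 = 34512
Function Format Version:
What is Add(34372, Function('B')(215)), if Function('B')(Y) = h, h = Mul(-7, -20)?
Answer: 34512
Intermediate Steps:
h = 140
Function('B')(Y) = 140
Add(34372, Function('B')(215)) = Add(34372, 140) = 34512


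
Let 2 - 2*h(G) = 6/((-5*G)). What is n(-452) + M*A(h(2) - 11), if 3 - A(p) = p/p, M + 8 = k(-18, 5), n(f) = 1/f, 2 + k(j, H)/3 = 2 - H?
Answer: -20793/452 ≈ -46.002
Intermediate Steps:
k(j, H) = -3*H (k(j, H) = -6 + 3*(2 - H) = -6 + (6 - 3*H) = -3*H)
h(G) = 1 + 3/(5*G) (h(G) = 1 - 3/((-5*G)) = 1 - 3*(-1/(5*G)) = 1 - (-3)/(5*G) = 1 + 3/(5*G))
M = -23 (M = -8 - 3*5 = -8 - 15 = -23)
A(p) = 2 (A(p) = 3 - p/p = 3 - 1*1 = 3 - 1 = 2)
n(-452) + M*A(h(2) - 11) = 1/(-452) - 23*2 = -1/452 - 46 = -20793/452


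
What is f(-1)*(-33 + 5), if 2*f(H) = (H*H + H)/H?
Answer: 0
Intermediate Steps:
f(H) = (H + H²)/(2*H) (f(H) = ((H*H + H)/H)/2 = ((H² + H)/H)/2 = ((H + H²)/H)/2 = (H + H²)/(2*H))
f(-1)*(-33 + 5) = (½ + (½)*(-1))*(-33 + 5) = (½ - ½)*(-28) = 0*(-28) = 0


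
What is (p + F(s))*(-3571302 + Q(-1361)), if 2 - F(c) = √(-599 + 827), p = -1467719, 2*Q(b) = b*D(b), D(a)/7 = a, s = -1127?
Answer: -8547459833031/2 - 5823643*√57 ≈ -4.2738e+12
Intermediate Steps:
D(a) = 7*a
Q(b) = 7*b²/2 (Q(b) = (b*(7*b))/2 = (7*b²)/2 = 7*b²/2)
F(c) = 2 - 2*√57 (F(c) = 2 - √(-599 + 827) = 2 - √228 = 2 - 2*√57)
(p + F(s))*(-3571302 + Q(-1361)) = (-1467719 + (2 - 2*√57))*(-3571302 + (7/2)*(-1361)²) = (-1467717 - 2*√57)*(-3571302 + (7/2)*1852321) = (-1467717 - 2*√57)*(-3571302 + 12966247/2) = (-1467717 - 2*√57)*(5823643/2) = -8547459833031/2 - 5823643*√57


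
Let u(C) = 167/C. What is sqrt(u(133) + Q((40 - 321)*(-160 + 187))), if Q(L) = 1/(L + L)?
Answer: 5*sqrt(22728090966)/672714 ≈ 1.1205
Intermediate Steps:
Q(L) = 1/(2*L)
sqrt(u(133) + Q((40 - 321)*(-160 + 187))) = sqrt(167/133 + 1/(2*(((40 - 321)*(-160 + 187))))) = sqrt(167*(1/133) + 1/(2*((-281*27)))) = sqrt(167/133 + (1/2)/(-7587)) = sqrt(167/133 + (1/2)*(-1/7587)) = sqrt(167/133 - 1/15174) = sqrt(2533925/2018142) = 5*sqrt(22728090966)/672714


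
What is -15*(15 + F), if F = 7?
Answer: -330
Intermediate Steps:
-15*(15 + F) = -15*(15 + 7) = -15*22 = -330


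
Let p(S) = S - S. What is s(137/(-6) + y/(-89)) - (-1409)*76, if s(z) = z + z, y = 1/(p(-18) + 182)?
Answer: 2600710382/24297 ≈ 1.0704e+5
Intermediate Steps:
p(S) = 0
y = 1/182 (y = 1/(0 + 182) = 1/182 ≈ 0.0054945)
s(z) = 2*z
s(137/(-6) + y/(-89)) - (-1409)*76 = 2*(137/(-6) + (1/182)/(-89)) - (-1409)*76 = 2*(137*(-1/6) + (1/182)*(-1/89)) - 1*(-107084) = 2*(-137/6 - 1/16198) + 107084 = 2*(-554783/24297) + 107084 = -1109566/24297 + 107084 = 2600710382/24297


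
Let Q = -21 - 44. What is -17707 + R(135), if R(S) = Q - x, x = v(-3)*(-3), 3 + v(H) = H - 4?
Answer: -17802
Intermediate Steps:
v(H) = -7 + H (v(H) = -3 + (H - 4) = -3 + (-4 + H) = -7 + H)
Q = -65
x = 30 (x = (-7 - 3)*(-3) = -10*(-3) = 30)
R(S) = -95 (R(S) = -65 - 1*30 = -65 - 30 = -95)
-17707 + R(135) = -17707 - 95 = -17802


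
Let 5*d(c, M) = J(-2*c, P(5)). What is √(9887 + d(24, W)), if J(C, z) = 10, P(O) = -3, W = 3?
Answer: √9889 ≈ 99.443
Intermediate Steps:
d(c, M) = 2 (d(c, M) = (⅕)*10 = 2)
√(9887 + d(24, W)) = √(9887 + 2) = √9889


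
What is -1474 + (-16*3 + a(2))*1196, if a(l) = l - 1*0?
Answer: -56490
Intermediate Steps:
a(l) = l (a(l) = l + 0 = l)
-1474 + (-16*3 + a(2))*1196 = -1474 + (-16*3 + 2)*1196 = -1474 + (-48 + 2)*1196 = -1474 - 46*1196 = -1474 - 55016 = -56490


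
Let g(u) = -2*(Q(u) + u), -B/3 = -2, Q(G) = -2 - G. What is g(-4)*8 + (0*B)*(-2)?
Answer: 32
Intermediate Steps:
B = 6 (B = -3*(-2) = 6)
g(u) = 4 (g(u) = -2*((-2 - u) + u) = -2*(-2) = 4)
g(-4)*8 + (0*B)*(-2) = 4*8 + (0*6)*(-2) = 32 + 0*(-2) = 32 + 0 = 32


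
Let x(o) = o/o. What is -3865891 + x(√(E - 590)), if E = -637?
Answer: -3865890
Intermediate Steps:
x(o) = 1
-3865891 + x(√(E - 590)) = -3865891 + 1 = -3865890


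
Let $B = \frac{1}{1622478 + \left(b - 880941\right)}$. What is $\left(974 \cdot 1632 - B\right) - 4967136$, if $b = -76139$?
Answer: $- \frac{2247426992065}{665398} \approx -3.3776 \cdot 10^{6}$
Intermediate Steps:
$B = \frac{1}{665398}$ ($B = \frac{1}{1622478 - 957080} = \frac{1}{665398} \approx 1.5029 \cdot 10^{-6}$)
$\left(974 \cdot 1632 - B\right) - 4967136 = \left(974 \cdot 1632 - \frac{1}{665398}\right) - 4967136 = \left(1589568 - \frac{1}{665398}\right) - 4967136 = \frac{1057695368063}{665398} - 4967136 = - \frac{2247426992065}{665398}$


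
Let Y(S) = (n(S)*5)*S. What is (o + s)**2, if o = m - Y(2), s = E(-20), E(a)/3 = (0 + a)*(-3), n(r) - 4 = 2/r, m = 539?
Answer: 447561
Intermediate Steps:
n(r) = 4 + 2/r
E(a) = -9*a (E(a) = 3*((0 + a)*(-3)) = 3*(a*(-3)) = 3*(-3*a) = -9*a)
Y(S) = S*(20 + 10/S) (Y(S) = ((4 + 2/S)*5)*S = (20 + 10/S)*S = S*(20 + 10/S))
s = 180 (s = -9*(-20) = 180)
o = 489 (o = 539 - (10 + 20*2) = 539 - (10 + 40) = 539 - 1*50 = 539 - 50 = 489)
(o + s)**2 = (489 + 180)**2 = 669**2 = 447561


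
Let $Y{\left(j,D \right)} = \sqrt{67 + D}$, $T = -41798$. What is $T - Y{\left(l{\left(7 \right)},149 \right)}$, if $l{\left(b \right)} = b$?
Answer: $-41798 - 6 \sqrt{6} \approx -41813.0$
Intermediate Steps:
$T - Y{\left(l{\left(7 \right)},149 \right)} = -41798 - \sqrt{67 + 149} = -41798 - \sqrt{216} = -41798 - 6 \sqrt{6}$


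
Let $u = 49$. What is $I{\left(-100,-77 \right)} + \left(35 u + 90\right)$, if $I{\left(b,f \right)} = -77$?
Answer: $1728$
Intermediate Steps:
$I{\left(-100,-77 \right)} + \left(35 u + 90\right) = -77 + \left(35 \cdot 49 + 90\right) = -77 + \left(1715 + 90\right) = -77 + 1805 = 1728$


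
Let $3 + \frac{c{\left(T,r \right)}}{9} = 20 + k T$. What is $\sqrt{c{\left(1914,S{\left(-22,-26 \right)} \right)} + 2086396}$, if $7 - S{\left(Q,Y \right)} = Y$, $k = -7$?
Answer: $\sqrt{1965967} \approx 1402.1$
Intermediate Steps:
$S{\left(Q,Y \right)} = 7 - Y$
$c{\left(T,r \right)} = 153 - 63 T$ ($c{\left(T,r \right)} = -27 + 9 \left(20 - 7 T\right) = -27 - \left(-180 + 63 T\right) = 153 - 63 T$)
$\sqrt{c{\left(1914,S{\left(-22,-26 \right)} \right)} + 2086396} = \sqrt{\left(153 - 120582\right) + 2086396} = \sqrt{-120429 + 2086396} = \sqrt{1965967}$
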